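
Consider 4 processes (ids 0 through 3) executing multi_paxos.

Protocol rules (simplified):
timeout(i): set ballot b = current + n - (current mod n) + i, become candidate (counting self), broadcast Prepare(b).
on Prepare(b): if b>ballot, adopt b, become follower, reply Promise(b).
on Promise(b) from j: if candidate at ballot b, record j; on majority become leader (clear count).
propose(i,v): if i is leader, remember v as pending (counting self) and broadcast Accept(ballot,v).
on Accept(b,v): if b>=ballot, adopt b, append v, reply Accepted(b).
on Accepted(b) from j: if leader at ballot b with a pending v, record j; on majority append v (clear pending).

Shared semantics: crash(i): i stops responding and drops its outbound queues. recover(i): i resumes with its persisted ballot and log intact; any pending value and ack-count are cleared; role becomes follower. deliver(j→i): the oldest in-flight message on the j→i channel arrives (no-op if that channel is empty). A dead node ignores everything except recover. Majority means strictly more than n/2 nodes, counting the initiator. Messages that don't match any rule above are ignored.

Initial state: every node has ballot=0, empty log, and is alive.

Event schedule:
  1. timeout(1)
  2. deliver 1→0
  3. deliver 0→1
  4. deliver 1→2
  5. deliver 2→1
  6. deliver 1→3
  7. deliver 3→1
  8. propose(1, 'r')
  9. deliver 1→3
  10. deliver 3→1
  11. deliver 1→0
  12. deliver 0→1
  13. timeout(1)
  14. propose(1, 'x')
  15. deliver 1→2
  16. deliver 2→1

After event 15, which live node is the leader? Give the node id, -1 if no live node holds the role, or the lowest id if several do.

-1

e1 timeout(1): 1[cand,b=5,-]
e2 deliver 1→0: 0[foll,b=5,-]
e3 deliver 0→1: ·
e4 deliver 1→2: 2[foll,b=5,-]
e5 deliver 2→1: 1[lead,b=5,-]
e6 deliver 1→3: 3[foll,b=5,-]
e7 deliver 3→1: ·
e8 propose(1,'r'): ·
e9 deliver 1→3: 3[foll,b=5,r]
e10 deliver 3→1: ·
e11 deliver 1→0: 0[foll,b=5,r]
e12 deliver 0→1: 1[lead,b=5,r]
e13 timeout(1): 1[cand,b=9,r]
e14 propose(1,'x'): ·
e15 deliver 1→2: 2[foll,b=5,r]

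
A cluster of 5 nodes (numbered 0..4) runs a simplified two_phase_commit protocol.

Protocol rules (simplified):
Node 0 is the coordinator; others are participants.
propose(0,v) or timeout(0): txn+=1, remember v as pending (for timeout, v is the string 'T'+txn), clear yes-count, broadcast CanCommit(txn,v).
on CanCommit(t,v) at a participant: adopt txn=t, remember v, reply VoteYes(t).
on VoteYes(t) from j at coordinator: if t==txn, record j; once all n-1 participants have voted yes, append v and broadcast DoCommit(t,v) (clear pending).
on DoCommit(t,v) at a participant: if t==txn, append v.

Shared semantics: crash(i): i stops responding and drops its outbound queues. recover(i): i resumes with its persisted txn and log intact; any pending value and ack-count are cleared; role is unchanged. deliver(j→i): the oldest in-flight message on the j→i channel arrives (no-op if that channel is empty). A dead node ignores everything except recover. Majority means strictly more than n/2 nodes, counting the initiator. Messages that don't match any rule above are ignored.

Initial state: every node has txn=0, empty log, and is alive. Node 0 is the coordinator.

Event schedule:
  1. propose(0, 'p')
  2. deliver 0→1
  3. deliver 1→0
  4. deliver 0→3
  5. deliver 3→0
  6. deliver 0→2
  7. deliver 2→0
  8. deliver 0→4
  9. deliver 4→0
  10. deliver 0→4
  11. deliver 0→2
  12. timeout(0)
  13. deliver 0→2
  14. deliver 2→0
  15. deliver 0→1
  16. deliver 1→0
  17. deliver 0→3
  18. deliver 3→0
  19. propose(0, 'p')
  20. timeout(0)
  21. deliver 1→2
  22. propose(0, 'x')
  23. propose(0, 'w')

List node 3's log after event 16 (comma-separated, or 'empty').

after 1 — propose(0,'p'): n0:coor/t1/[-]
after 2 — deliver 0→1: n1:part/t1/[-]
after 3 — deliver 1→0: ·
after 4 — deliver 0→3: n3:part/t1/[-]
after 5 — deliver 3→0: ·
after 6 — deliver 0→2: n2:part/t1/[-]
after 7 — deliver 2→0: ·
after 8 — deliver 0→4: n4:part/t1/[-]
after 9 — deliver 4→0: n0:coor/t1/[p]
after 10 — deliver 0→4: n4:part/t1/[p]
after 11 — deliver 0→2: n2:part/t1/[p]
after 12 — timeout(0): n0:coor/t2/[p]
after 13 — deliver 0→2: n2:part/t2/[p]
after 14 — deliver 2→0: ·
after 15 — deliver 0→1: n1:part/t1/[p]
after 16 — deliver 1→0: ·

empty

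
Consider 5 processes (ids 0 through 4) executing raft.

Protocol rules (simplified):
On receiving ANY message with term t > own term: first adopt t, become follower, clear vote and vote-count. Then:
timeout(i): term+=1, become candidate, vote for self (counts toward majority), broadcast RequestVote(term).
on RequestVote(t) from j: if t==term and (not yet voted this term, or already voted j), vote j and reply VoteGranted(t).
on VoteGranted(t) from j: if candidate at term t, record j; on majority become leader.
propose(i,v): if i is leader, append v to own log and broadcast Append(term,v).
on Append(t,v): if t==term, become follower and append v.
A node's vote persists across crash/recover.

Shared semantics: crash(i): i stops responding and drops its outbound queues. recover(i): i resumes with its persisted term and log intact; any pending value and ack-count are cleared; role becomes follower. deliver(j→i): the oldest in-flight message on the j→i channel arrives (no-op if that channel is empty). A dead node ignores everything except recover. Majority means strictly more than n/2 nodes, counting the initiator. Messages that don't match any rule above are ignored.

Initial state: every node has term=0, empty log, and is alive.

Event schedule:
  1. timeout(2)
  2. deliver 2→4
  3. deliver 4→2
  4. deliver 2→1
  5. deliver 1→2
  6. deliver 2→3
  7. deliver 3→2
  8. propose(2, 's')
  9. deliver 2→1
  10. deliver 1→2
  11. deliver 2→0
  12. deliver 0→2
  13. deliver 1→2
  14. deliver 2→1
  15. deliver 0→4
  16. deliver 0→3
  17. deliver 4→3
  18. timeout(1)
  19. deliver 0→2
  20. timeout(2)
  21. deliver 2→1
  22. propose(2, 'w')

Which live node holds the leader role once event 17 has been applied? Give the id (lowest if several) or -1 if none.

2

1. timeout(2):  <2:cand t1 ->
2. deliver 2→4:  <4:foll t1 ->
3. deliver 4→2:  nop
4. deliver 2→1:  <1:foll t1 ->
5. deliver 1→2:  <2:lead t1 ->
6. deliver 2→3:  <3:foll t1 ->
7. deliver 3→2:  nop
8. propose(2,'s'):  <2:lead t1 s>
9. deliver 2→1:  <1:foll t1 s>
10. deliver 1→2:  nop
11. deliver 2→0:  <0:foll t1 ->
12. deliver 0→2:  nop
13. deliver 1→2:  nop
14. deliver 2→1:  nop
15. deliver 0→4:  nop
16. deliver 0→3:  nop
17. deliver 4→3:  nop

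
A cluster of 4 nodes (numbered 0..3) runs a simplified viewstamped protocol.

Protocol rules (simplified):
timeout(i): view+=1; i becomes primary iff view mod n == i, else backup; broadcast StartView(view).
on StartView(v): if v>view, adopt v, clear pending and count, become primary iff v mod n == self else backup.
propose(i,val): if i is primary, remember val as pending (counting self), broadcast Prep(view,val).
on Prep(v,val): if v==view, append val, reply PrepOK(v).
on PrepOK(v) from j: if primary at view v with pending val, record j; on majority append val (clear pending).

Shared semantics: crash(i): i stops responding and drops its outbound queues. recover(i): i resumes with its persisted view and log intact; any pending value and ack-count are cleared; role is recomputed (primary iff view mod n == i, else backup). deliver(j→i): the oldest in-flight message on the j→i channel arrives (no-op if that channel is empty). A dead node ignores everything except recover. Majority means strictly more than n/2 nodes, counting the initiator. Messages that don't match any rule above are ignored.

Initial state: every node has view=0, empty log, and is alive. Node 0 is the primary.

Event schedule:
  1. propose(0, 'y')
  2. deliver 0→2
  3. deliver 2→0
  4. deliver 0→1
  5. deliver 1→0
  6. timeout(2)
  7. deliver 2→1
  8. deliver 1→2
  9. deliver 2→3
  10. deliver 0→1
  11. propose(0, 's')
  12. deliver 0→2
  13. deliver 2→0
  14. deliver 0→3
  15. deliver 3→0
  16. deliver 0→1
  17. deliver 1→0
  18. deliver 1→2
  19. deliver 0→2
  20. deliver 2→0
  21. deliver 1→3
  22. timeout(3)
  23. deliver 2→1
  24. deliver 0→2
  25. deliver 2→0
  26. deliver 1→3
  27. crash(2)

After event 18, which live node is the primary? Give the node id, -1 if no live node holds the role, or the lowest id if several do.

[1] propose(0,'y') → ∅
[2] deliver 0→2 → N2(back v0 [y])
[3] deliver 2→0 → ∅
[4] deliver 0→1 → N1(back v0 [y])
[5] deliver 1→0 → N0(prim v0 [y])
[6] timeout(2) → N2(back v1 [y])
[7] deliver 2→1 → N1(prim v1 [y])
[8] deliver 1→2 → ∅
[9] deliver 2→3 → N3(back v1 [-])
[10] deliver 0→1 → ∅
[11] propose(0,'s') → ∅
[12] deliver 0→2 → ∅
[13] deliver 2→0 → N0(back v1 [y])
[14] deliver 0→3 → ∅
[15] deliver 3→0 → ∅
[16] deliver 0→1 → ∅
[17] deliver 1→0 → ∅
[18] deliver 1→2 → ∅

1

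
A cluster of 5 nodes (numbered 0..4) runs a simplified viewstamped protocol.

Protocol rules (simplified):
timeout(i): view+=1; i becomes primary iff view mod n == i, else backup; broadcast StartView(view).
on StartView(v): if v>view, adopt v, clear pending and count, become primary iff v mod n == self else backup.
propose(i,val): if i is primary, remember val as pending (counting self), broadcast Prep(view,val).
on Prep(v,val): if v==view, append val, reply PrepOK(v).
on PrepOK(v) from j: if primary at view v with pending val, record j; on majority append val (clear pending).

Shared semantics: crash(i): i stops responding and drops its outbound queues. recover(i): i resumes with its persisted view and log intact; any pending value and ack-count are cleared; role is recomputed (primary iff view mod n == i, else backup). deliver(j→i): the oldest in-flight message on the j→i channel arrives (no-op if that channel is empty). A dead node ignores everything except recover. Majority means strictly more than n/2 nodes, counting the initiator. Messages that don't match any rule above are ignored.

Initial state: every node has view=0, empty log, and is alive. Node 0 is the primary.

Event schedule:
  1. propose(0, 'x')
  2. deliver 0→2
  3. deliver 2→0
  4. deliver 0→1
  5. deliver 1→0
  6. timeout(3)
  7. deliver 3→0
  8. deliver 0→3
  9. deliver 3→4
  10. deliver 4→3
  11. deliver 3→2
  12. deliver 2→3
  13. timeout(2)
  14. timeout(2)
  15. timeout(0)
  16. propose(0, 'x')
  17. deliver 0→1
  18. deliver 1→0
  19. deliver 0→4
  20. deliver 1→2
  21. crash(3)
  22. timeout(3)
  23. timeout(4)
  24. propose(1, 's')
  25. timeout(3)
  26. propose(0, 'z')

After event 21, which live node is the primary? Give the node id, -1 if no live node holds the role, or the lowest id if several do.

-1

e1 propose(0,'x'): ·
e2 deliver 0→2: 2[back,v=0,x]
e3 deliver 2→0: ·
e4 deliver 0→1: 1[back,v=0,x]
e5 deliver 1→0: 0[prim,v=0,x]
e6 timeout(3): 3[back,v=1,-]
e7 deliver 3→0: 0[back,v=1,x]
e8 deliver 0→3: ·
e9 deliver 3→4: 4[back,v=1,-]
e10 deliver 4→3: ·
e11 deliver 3→2: 2[back,v=1,x]
e12 deliver 2→3: ·
e13 timeout(2): 2[prim,v=2,x]
e14 timeout(2): 2[back,v=3,x]
e15 timeout(0): 0[back,v=2,x]
e16 propose(0,'x'): ·
e17 deliver 0→1: 1[back,v=2,x]
e18 deliver 1→0: ·
e19 deliver 0→4: ·
e20 deliver 1→2: ·
e21 crash(3): 3[✗back,v=1,-]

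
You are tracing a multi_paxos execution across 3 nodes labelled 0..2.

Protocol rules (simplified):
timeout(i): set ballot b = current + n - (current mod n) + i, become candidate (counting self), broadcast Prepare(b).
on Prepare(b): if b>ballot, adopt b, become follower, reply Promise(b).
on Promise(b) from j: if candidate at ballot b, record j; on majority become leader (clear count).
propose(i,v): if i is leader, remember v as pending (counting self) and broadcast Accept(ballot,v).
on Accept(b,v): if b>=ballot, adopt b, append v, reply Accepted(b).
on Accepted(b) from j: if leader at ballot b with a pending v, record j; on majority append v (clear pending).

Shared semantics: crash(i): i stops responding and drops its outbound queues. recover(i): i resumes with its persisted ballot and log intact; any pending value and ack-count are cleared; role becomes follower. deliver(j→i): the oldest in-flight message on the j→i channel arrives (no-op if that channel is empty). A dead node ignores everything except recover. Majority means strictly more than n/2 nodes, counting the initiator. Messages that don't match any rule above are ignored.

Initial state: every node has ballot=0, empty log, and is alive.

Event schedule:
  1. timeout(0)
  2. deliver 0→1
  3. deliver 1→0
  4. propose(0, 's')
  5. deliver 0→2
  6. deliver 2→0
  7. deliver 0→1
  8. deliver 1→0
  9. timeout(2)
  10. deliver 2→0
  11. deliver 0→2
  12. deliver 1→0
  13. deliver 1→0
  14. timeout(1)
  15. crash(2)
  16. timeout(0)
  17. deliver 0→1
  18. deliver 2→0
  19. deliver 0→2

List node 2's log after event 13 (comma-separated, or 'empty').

empty

1. timeout(0):  <0:cand b3 ->
2. deliver 0→1:  <1:foll b3 ->
3. deliver 1→0:  <0:lead b3 ->
4. propose(0,'s'):  nop
5. deliver 0→2:  <2:foll b3 ->
6. deliver 2→0:  nop
7. deliver 0→1:  <1:foll b3 s>
8. deliver 1→0:  <0:lead b3 s>
9. timeout(2):  <2:cand b8 ->
10. deliver 2→0:  <0:foll b8 s>
11. deliver 0→2:  nop
12. deliver 1→0:  nop
13. deliver 1→0:  nop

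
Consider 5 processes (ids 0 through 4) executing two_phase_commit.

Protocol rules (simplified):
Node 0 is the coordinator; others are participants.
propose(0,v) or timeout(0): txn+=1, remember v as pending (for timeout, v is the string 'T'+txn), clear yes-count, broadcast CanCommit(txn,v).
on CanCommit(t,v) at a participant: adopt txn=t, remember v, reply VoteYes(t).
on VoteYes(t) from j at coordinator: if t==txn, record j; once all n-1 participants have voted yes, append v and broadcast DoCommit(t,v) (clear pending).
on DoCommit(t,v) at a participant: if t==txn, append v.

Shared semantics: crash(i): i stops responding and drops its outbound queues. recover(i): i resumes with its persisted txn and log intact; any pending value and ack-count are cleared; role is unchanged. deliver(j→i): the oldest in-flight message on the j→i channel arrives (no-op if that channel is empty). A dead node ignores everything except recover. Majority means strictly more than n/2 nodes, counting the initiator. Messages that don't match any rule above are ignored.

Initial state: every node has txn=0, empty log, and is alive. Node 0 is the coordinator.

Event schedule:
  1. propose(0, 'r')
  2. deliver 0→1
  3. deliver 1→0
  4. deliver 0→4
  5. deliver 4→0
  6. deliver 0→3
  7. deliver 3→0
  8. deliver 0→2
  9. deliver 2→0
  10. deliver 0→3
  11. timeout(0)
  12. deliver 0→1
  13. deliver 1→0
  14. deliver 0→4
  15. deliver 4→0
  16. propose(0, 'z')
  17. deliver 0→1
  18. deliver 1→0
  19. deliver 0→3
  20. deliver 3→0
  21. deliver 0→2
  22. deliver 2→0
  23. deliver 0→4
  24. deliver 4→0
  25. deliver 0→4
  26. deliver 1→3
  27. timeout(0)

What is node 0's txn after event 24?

3

step 1 propose(0,'r'): 0={coor,t=1,log=-}
step 2 deliver 0→1: 1={part,t=1,log=-}
step 3 deliver 1→0: —
step 4 deliver 0→4: 4={part,t=1,log=-}
step 5 deliver 4→0: —
step 6 deliver 0→3: 3={part,t=1,log=-}
step 7 deliver 3→0: —
step 8 deliver 0→2: 2={part,t=1,log=-}
step 9 deliver 2→0: 0={coor,t=1,log=r}
step 10 deliver 0→3: 3={part,t=1,log=r}
step 11 timeout(0): 0={coor,t=2,log=r}
step 12 deliver 0→1: 1={part,t=1,log=r}
step 13 deliver 1→0: —
step 14 deliver 0→4: 4={part,t=1,log=r}
step 15 deliver 4→0: —
step 16 propose(0,'z'): 0={coor,t=3,log=r}
step 17 deliver 0→1: 1={part,t=2,log=r}
step 18 deliver 1→0: —
step 19 deliver 0→3: 3={part,t=2,log=r}
step 20 deliver 3→0: —
step 21 deliver 0→2: 2={part,t=1,log=r}
step 22 deliver 2→0: —
step 23 deliver 0→4: 4={part,t=2,log=r}
step 24 deliver 4→0: —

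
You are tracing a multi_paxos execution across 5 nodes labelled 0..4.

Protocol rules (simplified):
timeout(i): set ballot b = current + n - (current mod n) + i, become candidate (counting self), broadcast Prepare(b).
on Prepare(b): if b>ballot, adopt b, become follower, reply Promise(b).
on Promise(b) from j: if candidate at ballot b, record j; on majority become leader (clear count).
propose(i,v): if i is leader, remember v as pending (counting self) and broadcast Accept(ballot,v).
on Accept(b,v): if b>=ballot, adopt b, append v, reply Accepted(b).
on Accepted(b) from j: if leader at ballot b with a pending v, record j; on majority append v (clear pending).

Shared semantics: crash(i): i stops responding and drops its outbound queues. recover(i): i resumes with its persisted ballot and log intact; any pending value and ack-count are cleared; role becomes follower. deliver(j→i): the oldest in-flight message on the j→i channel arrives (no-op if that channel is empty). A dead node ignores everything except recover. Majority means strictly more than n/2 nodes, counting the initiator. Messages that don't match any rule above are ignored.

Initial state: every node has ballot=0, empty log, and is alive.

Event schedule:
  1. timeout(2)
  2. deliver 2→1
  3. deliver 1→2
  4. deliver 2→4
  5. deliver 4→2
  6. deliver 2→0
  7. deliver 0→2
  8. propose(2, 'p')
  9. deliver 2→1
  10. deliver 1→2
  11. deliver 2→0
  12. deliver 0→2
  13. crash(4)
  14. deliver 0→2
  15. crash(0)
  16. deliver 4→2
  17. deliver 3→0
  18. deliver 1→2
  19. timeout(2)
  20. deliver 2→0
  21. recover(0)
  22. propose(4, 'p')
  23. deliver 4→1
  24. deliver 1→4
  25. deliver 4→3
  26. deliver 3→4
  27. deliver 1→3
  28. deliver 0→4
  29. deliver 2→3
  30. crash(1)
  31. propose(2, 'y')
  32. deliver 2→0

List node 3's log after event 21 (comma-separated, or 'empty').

after 1 — timeout(2): n2:cand/b7/[-]
after 2 — deliver 2→1: n1:foll/b7/[-]
after 3 — deliver 1→2: ·
after 4 — deliver 2→4: n4:foll/b7/[-]
after 5 — deliver 4→2: n2:lead/b7/[-]
after 6 — deliver 2→0: n0:foll/b7/[-]
after 7 — deliver 0→2: ·
after 8 — propose(2,'p'): ·
after 9 — deliver 2→1: n1:foll/b7/[p]
after 10 — deliver 1→2: ·
after 11 — deliver 2→0: n0:foll/b7/[p]
after 12 — deliver 0→2: n2:lead/b7/[p]
after 13 — crash(4): n4:✗foll/b7/[-]
after 14 — deliver 0→2: ·
after 15 — crash(0): n0:✗foll/b7/[p]
after 16 — deliver 4→2: ·
after 17 — deliver 3→0: ·
after 18 — deliver 1→2: ·
after 19 — timeout(2): n2:cand/b12/[p]
after 20 — deliver 2→0: ·
after 21 — recover(0): n0:foll/b7/[p]

empty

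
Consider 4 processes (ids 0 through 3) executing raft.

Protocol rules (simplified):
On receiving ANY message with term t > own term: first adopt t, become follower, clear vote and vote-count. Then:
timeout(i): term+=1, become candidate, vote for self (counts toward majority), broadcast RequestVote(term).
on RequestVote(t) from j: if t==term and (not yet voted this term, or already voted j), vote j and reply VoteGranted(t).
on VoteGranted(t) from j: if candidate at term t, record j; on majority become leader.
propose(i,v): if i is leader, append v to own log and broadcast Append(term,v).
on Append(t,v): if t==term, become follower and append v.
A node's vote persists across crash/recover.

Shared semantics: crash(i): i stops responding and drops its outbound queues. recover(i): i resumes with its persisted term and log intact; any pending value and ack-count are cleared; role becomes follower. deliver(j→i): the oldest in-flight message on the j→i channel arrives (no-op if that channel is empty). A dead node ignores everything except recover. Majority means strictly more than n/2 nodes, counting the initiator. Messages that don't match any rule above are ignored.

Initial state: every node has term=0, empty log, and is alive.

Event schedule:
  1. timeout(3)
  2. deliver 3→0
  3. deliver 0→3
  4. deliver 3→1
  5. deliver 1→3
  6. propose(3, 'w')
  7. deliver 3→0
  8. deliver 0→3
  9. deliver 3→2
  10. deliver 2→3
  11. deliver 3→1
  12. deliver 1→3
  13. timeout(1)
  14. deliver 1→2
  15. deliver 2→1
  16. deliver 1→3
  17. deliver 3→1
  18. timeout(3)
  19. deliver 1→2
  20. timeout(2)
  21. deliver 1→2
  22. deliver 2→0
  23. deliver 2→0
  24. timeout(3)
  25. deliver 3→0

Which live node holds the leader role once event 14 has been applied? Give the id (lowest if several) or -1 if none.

3

1. timeout(3):  <3:cand t1 ->
2. deliver 3→0:  <0:foll t1 ->
3. deliver 0→3:  nop
4. deliver 3→1:  <1:foll t1 ->
5. deliver 1→3:  <3:lead t1 ->
6. propose(3,'w'):  <3:lead t1 w>
7. deliver 3→0:  <0:foll t1 w>
8. deliver 0→3:  nop
9. deliver 3→2:  <2:foll t1 ->
10. deliver 2→3:  nop
11. deliver 3→1:  <1:foll t1 w>
12. deliver 1→3:  nop
13. timeout(1):  <1:cand t2 w>
14. deliver 1→2:  <2:foll t2 ->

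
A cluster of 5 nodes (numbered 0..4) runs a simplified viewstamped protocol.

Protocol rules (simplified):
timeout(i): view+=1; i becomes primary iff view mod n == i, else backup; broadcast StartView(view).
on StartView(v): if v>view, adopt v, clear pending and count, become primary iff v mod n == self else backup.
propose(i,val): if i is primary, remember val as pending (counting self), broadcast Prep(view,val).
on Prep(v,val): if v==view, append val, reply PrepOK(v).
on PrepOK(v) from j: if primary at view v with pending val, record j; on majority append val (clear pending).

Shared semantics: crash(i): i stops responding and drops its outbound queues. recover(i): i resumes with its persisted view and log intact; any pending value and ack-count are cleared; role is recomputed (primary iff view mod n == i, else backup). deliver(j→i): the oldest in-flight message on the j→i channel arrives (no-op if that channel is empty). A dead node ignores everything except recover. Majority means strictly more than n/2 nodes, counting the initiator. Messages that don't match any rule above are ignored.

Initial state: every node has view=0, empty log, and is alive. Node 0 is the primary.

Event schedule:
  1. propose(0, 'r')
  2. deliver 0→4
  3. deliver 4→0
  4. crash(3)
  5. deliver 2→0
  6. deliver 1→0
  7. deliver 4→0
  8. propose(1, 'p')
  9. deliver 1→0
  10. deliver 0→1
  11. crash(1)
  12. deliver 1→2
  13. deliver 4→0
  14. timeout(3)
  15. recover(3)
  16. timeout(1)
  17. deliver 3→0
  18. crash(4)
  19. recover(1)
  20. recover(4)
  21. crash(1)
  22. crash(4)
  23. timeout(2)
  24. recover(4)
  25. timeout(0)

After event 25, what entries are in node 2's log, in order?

step 1 propose(0,'r'): —
step 2 deliver 0→4: 4={back,v=0,log=r}
step 3 deliver 4→0: —
step 4 crash(3): 3={✗back,v=0,log=-}
step 5 deliver 2→0: —
step 6 deliver 1→0: —
step 7 deliver 4→0: —
step 8 propose(1,'p'): —
step 9 deliver 1→0: —
step 10 deliver 0→1: 1={back,v=0,log=r}
step 11 crash(1): 1={✗back,v=0,log=r}
step 12 deliver 1→2: —
step 13 deliver 4→0: —
step 14 timeout(3): —
step 15 recover(3): 3={back,v=0,log=-}
step 16 timeout(1): —
step 17 deliver 3→0: —
step 18 crash(4): 4={✗back,v=0,log=r}
step 19 recover(1): 1={back,v=0,log=r}
step 20 recover(4): 4={back,v=0,log=r}
step 21 crash(1): 1={✗back,v=0,log=r}
step 22 crash(4): 4={✗back,v=0,log=r}
step 23 timeout(2): 2={back,v=1,log=-}
step 24 recover(4): 4={back,v=0,log=r}
step 25 timeout(0): 0={back,v=1,log=-}

empty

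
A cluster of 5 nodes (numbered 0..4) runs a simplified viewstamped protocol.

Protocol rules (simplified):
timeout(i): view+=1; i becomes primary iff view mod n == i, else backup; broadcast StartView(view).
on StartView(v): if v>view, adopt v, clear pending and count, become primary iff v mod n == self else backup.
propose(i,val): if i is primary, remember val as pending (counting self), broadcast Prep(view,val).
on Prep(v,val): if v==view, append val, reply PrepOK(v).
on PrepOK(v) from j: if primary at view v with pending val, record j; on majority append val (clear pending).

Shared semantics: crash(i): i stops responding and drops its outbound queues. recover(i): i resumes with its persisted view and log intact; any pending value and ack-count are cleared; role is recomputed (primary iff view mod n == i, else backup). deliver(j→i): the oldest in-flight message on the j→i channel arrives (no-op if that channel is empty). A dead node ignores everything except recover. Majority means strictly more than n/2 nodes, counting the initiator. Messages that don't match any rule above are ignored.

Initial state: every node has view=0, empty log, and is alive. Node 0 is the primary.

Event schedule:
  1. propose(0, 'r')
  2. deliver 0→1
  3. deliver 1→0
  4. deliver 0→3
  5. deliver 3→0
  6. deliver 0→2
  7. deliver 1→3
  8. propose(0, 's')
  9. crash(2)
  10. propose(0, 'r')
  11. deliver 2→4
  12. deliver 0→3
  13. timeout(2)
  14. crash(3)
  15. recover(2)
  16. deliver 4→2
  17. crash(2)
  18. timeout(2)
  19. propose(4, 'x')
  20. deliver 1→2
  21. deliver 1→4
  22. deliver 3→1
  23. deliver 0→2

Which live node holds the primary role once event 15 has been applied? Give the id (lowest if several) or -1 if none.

0

e1 propose(0,'r'): ·
e2 deliver 0→1: 1[back,v=0,r]
e3 deliver 1→0: ·
e4 deliver 0→3: 3[back,v=0,r]
e5 deliver 3→0: 0[prim,v=0,r]
e6 deliver 0→2: 2[back,v=0,r]
e7 deliver 1→3: ·
e8 propose(0,'s'): ·
e9 crash(2): 2[✗back,v=0,r]
e10 propose(0,'r'): ·
e11 deliver 2→4: ·
e12 deliver 0→3: 3[back,v=0,r,s]
e13 timeout(2): ·
e14 crash(3): 3[✗back,v=0,r,s]
e15 recover(2): 2[back,v=0,r]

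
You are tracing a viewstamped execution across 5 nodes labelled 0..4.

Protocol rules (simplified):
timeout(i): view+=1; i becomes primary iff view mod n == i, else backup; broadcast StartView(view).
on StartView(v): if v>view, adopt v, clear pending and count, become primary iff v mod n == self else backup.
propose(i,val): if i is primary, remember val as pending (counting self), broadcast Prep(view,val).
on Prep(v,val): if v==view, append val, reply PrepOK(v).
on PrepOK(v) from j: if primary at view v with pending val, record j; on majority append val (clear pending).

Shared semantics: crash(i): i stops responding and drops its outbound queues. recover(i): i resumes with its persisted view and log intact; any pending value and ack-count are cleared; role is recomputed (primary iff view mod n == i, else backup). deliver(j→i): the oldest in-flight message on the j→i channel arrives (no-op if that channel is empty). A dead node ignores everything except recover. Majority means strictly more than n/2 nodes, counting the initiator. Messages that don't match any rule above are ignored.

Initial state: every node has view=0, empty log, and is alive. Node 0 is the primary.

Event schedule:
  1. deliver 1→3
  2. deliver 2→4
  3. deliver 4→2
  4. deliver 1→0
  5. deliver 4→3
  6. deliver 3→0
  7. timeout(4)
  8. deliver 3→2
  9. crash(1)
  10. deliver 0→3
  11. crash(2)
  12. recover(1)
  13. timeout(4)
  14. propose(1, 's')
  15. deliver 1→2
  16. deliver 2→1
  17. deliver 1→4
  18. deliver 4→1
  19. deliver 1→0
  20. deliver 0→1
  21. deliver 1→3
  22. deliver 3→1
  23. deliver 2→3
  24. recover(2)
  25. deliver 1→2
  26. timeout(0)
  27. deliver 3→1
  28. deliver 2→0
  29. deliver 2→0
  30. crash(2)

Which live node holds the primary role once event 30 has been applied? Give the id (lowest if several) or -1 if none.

1

[1] deliver 1→3 → ∅
[2] deliver 2→4 → ∅
[3] deliver 4→2 → ∅
[4] deliver 1→0 → ∅
[5] deliver 4→3 → ∅
[6] deliver 3→0 → ∅
[7] timeout(4) → N4(back v1 [-])
[8] deliver 3→2 → ∅
[9] crash(1) → N1(✗back v0 [-])
[10] deliver 0→3 → ∅
[11] crash(2) → N2(✗back v0 [-])
[12] recover(1) → N1(back v0 [-])
[13] timeout(4) → N4(back v2 [-])
[14] propose(1,'s') → ∅
[15] deliver 1→2 → ∅
[16] deliver 2→1 → ∅
[17] deliver 1→4 → ∅
[18] deliver 4→1 → N1(prim v1 [-])
[19] deliver 1→0 → ∅
[20] deliver 0→1 → ∅
[21] deliver 1→3 → ∅
[22] deliver 3→1 → ∅
[23] deliver 2→3 → ∅
[24] recover(2) → N2(back v0 [-])
[25] deliver 1→2 → ∅
[26] timeout(0) → N0(back v1 [-])
[27] deliver 3→1 → ∅
[28] deliver 2→0 → ∅
[29] deliver 2→0 → ∅
[30] crash(2) → N2(✗back v0 [-])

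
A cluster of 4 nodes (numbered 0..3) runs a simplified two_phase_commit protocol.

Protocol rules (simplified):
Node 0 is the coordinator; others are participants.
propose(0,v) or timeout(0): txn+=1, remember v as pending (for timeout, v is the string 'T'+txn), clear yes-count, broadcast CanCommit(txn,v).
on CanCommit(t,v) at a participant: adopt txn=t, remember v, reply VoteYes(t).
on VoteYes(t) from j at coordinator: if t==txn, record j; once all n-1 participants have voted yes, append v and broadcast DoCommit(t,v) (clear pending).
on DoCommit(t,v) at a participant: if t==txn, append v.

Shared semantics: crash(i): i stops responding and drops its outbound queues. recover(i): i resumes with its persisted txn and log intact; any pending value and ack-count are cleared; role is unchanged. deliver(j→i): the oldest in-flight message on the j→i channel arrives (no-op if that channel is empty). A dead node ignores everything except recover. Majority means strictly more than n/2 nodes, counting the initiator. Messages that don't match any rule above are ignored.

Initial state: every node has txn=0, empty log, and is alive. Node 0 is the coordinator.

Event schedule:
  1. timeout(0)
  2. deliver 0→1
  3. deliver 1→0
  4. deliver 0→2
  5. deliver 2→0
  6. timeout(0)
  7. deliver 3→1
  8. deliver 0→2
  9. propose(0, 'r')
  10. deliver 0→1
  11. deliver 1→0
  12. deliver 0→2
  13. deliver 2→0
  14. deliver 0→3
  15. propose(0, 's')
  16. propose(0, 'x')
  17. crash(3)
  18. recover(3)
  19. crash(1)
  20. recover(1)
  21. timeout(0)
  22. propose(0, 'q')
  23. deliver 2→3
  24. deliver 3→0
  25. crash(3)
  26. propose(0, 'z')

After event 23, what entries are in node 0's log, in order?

empty

e1 timeout(0): 0[coor,t=1,-]
e2 deliver 0→1: 1[part,t=1,-]
e3 deliver 1→0: ·
e4 deliver 0→2: 2[part,t=1,-]
e5 deliver 2→0: ·
e6 timeout(0): 0[coor,t=2,-]
e7 deliver 3→1: ·
e8 deliver 0→2: 2[part,t=2,-]
e9 propose(0,'r'): 0[coor,t=3,-]
e10 deliver 0→1: 1[part,t=2,-]
e11 deliver 1→0: ·
e12 deliver 0→2: 2[part,t=3,-]
e13 deliver 2→0: ·
e14 deliver 0→3: 3[part,t=1,-]
e15 propose(0,'s'): 0[coor,t=4,-]
e16 propose(0,'x'): 0[coor,t=5,-]
e17 crash(3): 3[✗part,t=1,-]
e18 recover(3): 3[part,t=1,-]
e19 crash(1): 1[✗part,t=2,-]
e20 recover(1): 1[part,t=2,-]
e21 timeout(0): 0[coor,t=6,-]
e22 propose(0,'q'): 0[coor,t=7,-]
e23 deliver 2→3: ·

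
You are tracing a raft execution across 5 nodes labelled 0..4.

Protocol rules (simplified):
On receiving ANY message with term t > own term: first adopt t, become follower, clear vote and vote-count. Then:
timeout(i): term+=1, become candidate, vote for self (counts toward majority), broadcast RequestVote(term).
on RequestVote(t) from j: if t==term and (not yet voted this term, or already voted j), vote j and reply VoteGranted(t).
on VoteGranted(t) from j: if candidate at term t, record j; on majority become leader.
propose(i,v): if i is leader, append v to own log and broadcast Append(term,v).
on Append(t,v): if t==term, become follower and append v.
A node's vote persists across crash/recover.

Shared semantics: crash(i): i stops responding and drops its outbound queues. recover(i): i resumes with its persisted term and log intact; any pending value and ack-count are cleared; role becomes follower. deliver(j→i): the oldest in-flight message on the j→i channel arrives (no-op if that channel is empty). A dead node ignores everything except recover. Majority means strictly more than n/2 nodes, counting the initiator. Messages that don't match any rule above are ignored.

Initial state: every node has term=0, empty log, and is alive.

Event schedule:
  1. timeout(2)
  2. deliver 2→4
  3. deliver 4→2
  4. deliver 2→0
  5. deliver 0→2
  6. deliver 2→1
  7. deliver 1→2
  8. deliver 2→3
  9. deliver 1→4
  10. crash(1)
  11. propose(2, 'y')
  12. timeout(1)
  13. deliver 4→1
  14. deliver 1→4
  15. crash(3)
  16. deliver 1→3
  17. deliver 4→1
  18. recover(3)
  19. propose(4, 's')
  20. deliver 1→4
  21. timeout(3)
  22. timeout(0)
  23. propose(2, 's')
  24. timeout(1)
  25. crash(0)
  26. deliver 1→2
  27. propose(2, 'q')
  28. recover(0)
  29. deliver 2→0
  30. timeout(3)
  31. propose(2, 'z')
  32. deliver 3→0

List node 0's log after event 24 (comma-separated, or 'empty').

after 1 — timeout(2): n2:cand/t1/[-]
after 2 — deliver 2→4: n4:foll/t1/[-]
after 3 — deliver 4→2: ·
after 4 — deliver 2→0: n0:foll/t1/[-]
after 5 — deliver 0→2: n2:lead/t1/[-]
after 6 — deliver 2→1: n1:foll/t1/[-]
after 7 — deliver 1→2: ·
after 8 — deliver 2→3: n3:foll/t1/[-]
after 9 — deliver 1→4: ·
after 10 — crash(1): n1:✗foll/t1/[-]
after 11 — propose(2,'y'): n2:lead/t1/[y]
after 12 — timeout(1): ·
after 13 — deliver 4→1: ·
after 14 — deliver 1→4: ·
after 15 — crash(3): n3:✗foll/t1/[-]
after 16 — deliver 1→3: ·
after 17 — deliver 4→1: ·
after 18 — recover(3): n3:foll/t1/[-]
after 19 — propose(4,'s'): ·
after 20 — deliver 1→4: ·
after 21 — timeout(3): n3:cand/t2/[-]
after 22 — timeout(0): n0:cand/t2/[-]
after 23 — propose(2,'s'): n2:lead/t1/[y,s]
after 24 — timeout(1): ·

empty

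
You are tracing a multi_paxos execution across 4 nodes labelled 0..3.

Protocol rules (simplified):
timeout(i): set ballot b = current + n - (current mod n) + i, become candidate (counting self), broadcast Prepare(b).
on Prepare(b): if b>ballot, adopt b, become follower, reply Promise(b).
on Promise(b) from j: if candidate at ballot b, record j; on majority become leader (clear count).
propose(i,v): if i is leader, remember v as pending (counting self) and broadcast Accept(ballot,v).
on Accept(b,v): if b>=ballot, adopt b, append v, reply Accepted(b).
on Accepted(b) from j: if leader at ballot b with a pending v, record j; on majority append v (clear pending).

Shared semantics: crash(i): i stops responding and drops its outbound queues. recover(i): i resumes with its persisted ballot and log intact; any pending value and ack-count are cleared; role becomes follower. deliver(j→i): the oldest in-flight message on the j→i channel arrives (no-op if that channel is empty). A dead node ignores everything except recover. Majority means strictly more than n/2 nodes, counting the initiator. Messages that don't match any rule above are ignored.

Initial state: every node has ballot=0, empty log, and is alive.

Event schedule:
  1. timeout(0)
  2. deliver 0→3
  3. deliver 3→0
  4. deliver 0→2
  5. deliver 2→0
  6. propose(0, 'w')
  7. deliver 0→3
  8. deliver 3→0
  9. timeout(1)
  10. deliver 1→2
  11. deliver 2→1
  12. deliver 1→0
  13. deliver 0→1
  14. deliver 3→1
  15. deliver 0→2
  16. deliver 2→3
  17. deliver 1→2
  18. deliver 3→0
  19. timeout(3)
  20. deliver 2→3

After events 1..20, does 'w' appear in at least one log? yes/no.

e1 timeout(0): 0[cand,b=4,-]
e2 deliver 0→3: 3[foll,b=4,-]
e3 deliver 3→0: ·
e4 deliver 0→2: 2[foll,b=4,-]
e5 deliver 2→0: 0[lead,b=4,-]
e6 propose(0,'w'): ·
e7 deliver 0→3: 3[foll,b=4,w]
e8 deliver 3→0: ·
e9 timeout(1): 1[cand,b=5,-]
e10 deliver 1→2: 2[foll,b=5,-]
e11 deliver 2→1: ·
e12 deliver 1→0: 0[foll,b=5,-]
e13 deliver 0→1: ·
e14 deliver 3→1: ·
e15 deliver 0→2: ·
e16 deliver 2→3: ·
e17 deliver 1→2: ·
e18 deliver 3→0: ·
e19 timeout(3): 3[cand,b=11,w]
e20 deliver 2→3: ·

yes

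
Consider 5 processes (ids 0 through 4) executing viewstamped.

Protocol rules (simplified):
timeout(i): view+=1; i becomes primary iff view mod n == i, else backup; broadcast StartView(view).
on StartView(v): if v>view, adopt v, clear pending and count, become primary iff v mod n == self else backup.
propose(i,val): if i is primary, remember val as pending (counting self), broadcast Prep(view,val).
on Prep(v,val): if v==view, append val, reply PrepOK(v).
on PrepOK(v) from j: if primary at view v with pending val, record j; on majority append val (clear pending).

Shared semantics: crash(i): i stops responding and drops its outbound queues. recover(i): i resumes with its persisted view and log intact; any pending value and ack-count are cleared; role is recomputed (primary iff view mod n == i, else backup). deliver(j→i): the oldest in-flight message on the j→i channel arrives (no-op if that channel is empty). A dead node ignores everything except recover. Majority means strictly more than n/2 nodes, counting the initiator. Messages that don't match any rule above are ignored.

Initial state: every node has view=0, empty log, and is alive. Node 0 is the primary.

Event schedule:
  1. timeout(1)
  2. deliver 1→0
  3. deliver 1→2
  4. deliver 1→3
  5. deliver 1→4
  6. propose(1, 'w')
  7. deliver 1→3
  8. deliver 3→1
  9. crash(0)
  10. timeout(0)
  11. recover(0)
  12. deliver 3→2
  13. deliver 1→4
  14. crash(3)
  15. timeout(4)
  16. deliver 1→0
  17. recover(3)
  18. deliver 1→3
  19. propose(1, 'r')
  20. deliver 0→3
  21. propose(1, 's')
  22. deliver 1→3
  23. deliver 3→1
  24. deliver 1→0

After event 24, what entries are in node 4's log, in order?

w

[1] timeout(1) → N1(prim v1 [-])
[2] deliver 1→0 → N0(back v1 [-])
[3] deliver 1→2 → N2(back v1 [-])
[4] deliver 1→3 → N3(back v1 [-])
[5] deliver 1→4 → N4(back v1 [-])
[6] propose(1,'w') → ∅
[7] deliver 1→3 → N3(back v1 [w])
[8] deliver 3→1 → ∅
[9] crash(0) → N0(✗back v1 [-])
[10] timeout(0) → ∅
[11] recover(0) → N0(back v1 [-])
[12] deliver 3→2 → ∅
[13] deliver 1→4 → N4(back v1 [w])
[14] crash(3) → N3(✗back v1 [w])
[15] timeout(4) → N4(back v2 [w])
[16] deliver 1→0 → N0(back v1 [w])
[17] recover(3) → N3(back v1 [w])
[18] deliver 1→3 → ∅
[19] propose(1,'r') → ∅
[20] deliver 0→3 → ∅
[21] propose(1,'s') → ∅
[22] deliver 1→3 → N3(back v1 [w,r])
[23] deliver 3→1 → ∅
[24] deliver 1→0 → N0(back v1 [w,r])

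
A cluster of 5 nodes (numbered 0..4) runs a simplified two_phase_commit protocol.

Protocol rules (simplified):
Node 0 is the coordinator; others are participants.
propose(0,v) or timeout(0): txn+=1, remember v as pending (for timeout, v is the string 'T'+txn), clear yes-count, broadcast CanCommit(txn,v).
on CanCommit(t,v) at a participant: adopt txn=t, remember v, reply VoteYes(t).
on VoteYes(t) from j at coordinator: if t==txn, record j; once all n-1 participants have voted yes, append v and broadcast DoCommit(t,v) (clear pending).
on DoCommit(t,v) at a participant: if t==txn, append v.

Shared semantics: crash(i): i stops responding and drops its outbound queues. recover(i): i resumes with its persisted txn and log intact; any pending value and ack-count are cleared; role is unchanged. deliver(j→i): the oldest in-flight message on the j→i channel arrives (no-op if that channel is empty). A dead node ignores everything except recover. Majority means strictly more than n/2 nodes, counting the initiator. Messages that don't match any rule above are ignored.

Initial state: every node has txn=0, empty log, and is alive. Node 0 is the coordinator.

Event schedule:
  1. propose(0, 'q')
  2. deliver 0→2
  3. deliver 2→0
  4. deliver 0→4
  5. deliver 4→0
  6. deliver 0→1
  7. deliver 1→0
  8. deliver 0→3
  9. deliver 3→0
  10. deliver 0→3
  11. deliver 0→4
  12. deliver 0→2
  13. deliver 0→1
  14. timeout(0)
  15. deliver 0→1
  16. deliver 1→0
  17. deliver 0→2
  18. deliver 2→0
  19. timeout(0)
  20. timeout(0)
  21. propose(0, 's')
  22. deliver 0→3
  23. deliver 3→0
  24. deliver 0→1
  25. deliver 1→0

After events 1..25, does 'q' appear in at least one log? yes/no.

yes

step 1 propose(0,'q'): 0={coor,t=1,log=-}
step 2 deliver 0→2: 2={part,t=1,log=-}
step 3 deliver 2→0: —
step 4 deliver 0→4: 4={part,t=1,log=-}
step 5 deliver 4→0: —
step 6 deliver 0→1: 1={part,t=1,log=-}
step 7 deliver 1→0: —
step 8 deliver 0→3: 3={part,t=1,log=-}
step 9 deliver 3→0: 0={coor,t=1,log=q}
step 10 deliver 0→3: 3={part,t=1,log=q}
step 11 deliver 0→4: 4={part,t=1,log=q}
step 12 deliver 0→2: 2={part,t=1,log=q}
step 13 deliver 0→1: 1={part,t=1,log=q}
step 14 timeout(0): 0={coor,t=2,log=q}
step 15 deliver 0→1: 1={part,t=2,log=q}
step 16 deliver 1→0: —
step 17 deliver 0→2: 2={part,t=2,log=q}
step 18 deliver 2→0: —
step 19 timeout(0): 0={coor,t=3,log=q}
step 20 timeout(0): 0={coor,t=4,log=q}
step 21 propose(0,'s'): 0={coor,t=5,log=q}
step 22 deliver 0→3: 3={part,t=2,log=q}
step 23 deliver 3→0: —
step 24 deliver 0→1: 1={part,t=3,log=q}
step 25 deliver 1→0: —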